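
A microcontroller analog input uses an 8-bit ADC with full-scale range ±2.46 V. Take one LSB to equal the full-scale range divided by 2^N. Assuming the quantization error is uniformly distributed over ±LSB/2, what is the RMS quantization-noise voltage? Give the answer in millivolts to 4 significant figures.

Full-scale range = 2.46 V − (-2.46 V) = 4.92 V.
One LSB is 4.92 V / 256 = 19.2188 mV.
σ_q = LSB/√12 = 19.2188 mV/3.4641 = 5.548 mV.

5.548 mV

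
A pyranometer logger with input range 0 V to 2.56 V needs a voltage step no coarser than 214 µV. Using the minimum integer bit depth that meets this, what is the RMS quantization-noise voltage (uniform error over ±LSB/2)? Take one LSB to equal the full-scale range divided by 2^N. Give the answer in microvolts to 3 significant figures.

45.1 µV

V_FS = 2.56 V.
Levels needed ≥ 2.56/214 µV = 11960. 2^14 = 16384 suffices, so N_min = 14.
Step size = 2.56/16384 V = 156.25 µV.
RMS noise = LSB/√12 = 45.1 µV.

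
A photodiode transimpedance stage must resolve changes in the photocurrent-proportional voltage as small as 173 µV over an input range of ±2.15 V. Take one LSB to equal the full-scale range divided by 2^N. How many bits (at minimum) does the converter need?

The full-scale span is 2.15 − (-2.15) = 4.3 V.
4.3 V / 173 µV = 24860. Since 2^14 = 16384 and 2^15 = 32768, N = 15.

15 bits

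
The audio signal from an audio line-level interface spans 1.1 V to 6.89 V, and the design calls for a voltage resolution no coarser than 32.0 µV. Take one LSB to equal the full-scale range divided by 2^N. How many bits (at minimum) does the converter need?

18 bits

The full-scale span is 6.89 − (1.1) = 5.79 V.
5.79 V / 32.0 µV = 180900. Since 2^17 = 131072 and 2^18 = 262144, N = 18.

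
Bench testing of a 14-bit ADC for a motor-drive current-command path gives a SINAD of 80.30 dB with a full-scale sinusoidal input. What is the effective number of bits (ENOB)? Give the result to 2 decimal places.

13.05 bits

(80.30 − 1.76) / 6.02 = 78.54/6.02 = 13.0465 effective bits.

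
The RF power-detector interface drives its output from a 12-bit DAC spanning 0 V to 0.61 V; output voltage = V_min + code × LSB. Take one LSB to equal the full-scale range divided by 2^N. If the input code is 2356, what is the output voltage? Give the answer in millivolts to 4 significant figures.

350.9 mV

Span = 0.61 V. LSB = 0.61 V / 2^12.
V_out = V_min + code × LSB = 0 V + 2356 × 0.61 V / 4096
      = 0 V + 0.350869 V = 0.350869 V.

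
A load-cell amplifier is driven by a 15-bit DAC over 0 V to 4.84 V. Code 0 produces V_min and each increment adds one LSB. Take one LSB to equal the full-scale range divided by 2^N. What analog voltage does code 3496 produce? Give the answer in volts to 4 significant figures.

V_FS = 4.84 V. LSB = 4.84 V / 2^15.
Output = V_min + (3496/32768) × range = 0 + 0.106689 × 4.84 V
      = 0 V + 0.516377 V = 0.516377 V.

0.5164 V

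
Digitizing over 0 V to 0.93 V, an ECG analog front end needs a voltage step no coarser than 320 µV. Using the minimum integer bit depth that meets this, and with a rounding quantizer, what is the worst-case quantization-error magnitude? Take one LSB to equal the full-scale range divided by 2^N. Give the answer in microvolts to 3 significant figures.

114 µV

Span = 0.93 V.
0.93 V / 320 µV = 2906. Since 2^11 = 2048 and 2^12 = 4096, N = 12.
One LSB is 0.93 V / 4096 = 227.05 µV.
Max error for round-to-nearest is LSB/2 = 114 µV.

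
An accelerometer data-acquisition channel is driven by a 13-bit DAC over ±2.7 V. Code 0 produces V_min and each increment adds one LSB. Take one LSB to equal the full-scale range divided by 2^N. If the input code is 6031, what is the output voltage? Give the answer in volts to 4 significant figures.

1.276 V

The full-scale span is 2.7 − (-2.7) = 5.4 V. LSB = 5.4 V / 2^13.
Output = V_min + (6031/8192) × range = -2.7 + 0.736206 × 5.4 V
      = -2.7 V + 3.97551 V = 1.27551 V.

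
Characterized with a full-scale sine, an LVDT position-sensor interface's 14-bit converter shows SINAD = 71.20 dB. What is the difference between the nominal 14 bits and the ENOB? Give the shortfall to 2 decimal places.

ENOB = (SINAD − 1.76)/6.02 = (71.20 − 1.76)/6.02 = 11.5349 bits.
14 − 11.5349 = 2.47 bits below nominal.

2.47 bits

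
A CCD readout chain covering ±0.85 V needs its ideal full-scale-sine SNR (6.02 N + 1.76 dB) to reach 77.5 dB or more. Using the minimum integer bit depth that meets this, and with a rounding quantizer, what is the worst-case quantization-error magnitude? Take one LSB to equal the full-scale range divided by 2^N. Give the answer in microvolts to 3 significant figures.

The full-scale span is 0.85 − (-0.85) = 1.7 V.
Solving 6.02 N ≥ 77.5 − 1.76: N ≥ 12.581. Round up → N = 13.
LSB = 1.7 V / 2^13 = 207.52 µV.
|e|_max = LSB/2 = 104 µV.

104 µV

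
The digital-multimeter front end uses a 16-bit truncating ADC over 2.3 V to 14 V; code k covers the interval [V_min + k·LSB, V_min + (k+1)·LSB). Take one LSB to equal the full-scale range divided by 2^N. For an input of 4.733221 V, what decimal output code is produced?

Span: 14 V − (2.3 V) = 11.7 V. LSB = 11.7 V / 2^16 ≈ 178.5 µV.
V_in − V_min = 4.733221 − (2.3) = 2.433221 V.
Divide by LSB: 2.433221 × 65536/11.7 = 13629.3651.
Truncating gives code 13629.

13629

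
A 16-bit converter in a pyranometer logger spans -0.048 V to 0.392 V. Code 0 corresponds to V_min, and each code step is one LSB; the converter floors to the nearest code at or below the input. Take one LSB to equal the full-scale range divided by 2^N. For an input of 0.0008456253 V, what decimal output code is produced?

7275

Span: 0.392 V − (-0.048 V) = 0.44 V. LSB = 0.44 V / 2^16 ≈ 6.714 µV.
(V_in − V_min) × 2^16/range = (0.0008456253 − (-0.048)) × 65536/0.44 = 7275.334.
Floor → code = 7275.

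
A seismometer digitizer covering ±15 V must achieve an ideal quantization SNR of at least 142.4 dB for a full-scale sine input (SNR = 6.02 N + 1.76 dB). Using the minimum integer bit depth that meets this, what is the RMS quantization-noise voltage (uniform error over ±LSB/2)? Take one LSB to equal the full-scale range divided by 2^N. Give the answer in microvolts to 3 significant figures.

0.516 µV

Span: 15 V − (-15 V) = 30 V.
N ≥ (142.4 − 1.76)/6.02 = 23.362 → N_min = 24.
Step size = 30/16777216 V = 1.7881 µV.
σ_q = LSB/√12 = 1.7881 µV/3.4641 = 0.516 µV.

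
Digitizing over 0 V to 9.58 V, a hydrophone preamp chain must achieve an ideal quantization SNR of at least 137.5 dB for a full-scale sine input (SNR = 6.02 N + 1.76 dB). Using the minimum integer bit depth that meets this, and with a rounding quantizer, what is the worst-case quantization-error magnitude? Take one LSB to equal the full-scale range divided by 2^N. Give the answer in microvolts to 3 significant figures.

0.571 µV

V_FS = 9.58 V.
Solving 6.02 N ≥ 137.5 − 1.76: N ≥ 22.548. Round up → N = 23.
LSB = 9.58 V / 2^23 = 1.1420 µV.
Max error for round-to-nearest is LSB/2 = 0.571 µV.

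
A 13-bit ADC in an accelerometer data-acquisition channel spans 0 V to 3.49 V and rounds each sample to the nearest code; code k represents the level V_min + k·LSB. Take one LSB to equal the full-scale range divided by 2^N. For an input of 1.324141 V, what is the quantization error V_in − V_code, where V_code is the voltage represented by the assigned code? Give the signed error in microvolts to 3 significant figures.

Full-scale range = 3.49 V. LSB = 3.49 V / 2^13 ≈ 426.0 µV.
(V_in − V_min)/LSB = (1.324141 − (0)) × 8192/3.49 = 3108.1270 → nearest code k = 3108.
Reconstructed level: 0 + 3108 × 3.49/8192 V = 1.324086914 V.
e = 1.324141 − (1.324086914) = +54.1 µV.

+54.1 µV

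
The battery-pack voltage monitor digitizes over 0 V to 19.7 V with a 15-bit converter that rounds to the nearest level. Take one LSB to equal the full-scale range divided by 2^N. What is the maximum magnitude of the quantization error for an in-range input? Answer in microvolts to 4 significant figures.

Range is 19.7 V.
One LSB is 19.7 V / 32768 = 0.601196 mV.
A rounding quantizer has |error| ≤ LSB/2 = 300.6 µV.

300.6 µV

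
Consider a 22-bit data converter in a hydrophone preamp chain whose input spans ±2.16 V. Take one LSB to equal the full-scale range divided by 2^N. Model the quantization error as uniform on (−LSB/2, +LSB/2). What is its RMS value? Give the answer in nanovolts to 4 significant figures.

Full-scale range = 2.16 V − (-2.16 V) = 4.32 V.
Step size = 4.32/4194304 V = 1.02997 µV.
RMS of a uniform error over width LSB is LSB/√12 = 297.3 nV.

297.3 nV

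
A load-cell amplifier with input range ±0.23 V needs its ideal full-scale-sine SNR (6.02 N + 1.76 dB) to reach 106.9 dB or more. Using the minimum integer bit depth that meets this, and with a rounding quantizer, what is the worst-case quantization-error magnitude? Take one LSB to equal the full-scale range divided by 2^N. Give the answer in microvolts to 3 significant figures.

0.877 µV

Full-scale range = 0.23 V − (-0.23 V) = 0.46 V.
Solving 6.02 N ≥ 106.9 − 1.76: N ≥ 17.465. Round up → N = 18.
LSB = 0.46 V / 2^18 = 1.7548 µV.
Half an LSB is 0.877 µV.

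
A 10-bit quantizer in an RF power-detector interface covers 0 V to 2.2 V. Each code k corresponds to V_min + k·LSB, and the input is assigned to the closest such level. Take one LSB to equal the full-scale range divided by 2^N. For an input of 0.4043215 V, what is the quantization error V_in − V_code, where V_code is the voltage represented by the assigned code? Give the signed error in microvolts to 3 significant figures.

+415 µV

Range is 2.2 V. LSB = 2.2 V / 2^10 ≈ 2.148 mV.
(0.4043215 − (0)) / LSB = 0.4043215 × 1024/2.2 = 188.1933. Nearest integer: k = 188.
V_code = 0 + (188/1024) × 2.2 = 0.4039062500 V.
e = 0.4043215 − (0.4039062500) = +415 µV.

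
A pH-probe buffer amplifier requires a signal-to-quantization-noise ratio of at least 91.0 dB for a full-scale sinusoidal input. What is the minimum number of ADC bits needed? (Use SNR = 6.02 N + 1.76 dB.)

Solving 6.02 N ≥ 91.0 − 1.76: N ≥ 14.824. Round up → N = 15.

15 bits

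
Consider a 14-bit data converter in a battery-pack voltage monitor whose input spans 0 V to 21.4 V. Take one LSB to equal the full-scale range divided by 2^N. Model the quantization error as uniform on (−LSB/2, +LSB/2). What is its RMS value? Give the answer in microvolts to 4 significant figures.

Span = 21.4 V.
Step size = 21.4/16384 V = 1.30615 mV.
RMS of a uniform error over width LSB is LSB/√12 = 377.1 µV.

377.1 µV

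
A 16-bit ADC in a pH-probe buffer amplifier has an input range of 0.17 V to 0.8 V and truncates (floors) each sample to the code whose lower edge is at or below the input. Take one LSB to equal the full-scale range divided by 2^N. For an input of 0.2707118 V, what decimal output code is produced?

Span: 0.8 V − (0.17 V) = 0.63 V. LSB = 0.63 V / 2^16 ≈ 9.613 µV.
V_in − V_min = 0.2707118 − (0.17) = 0.1007118 V.
Divide by LSB: 0.1007118 × 65536/0.63 = 10476.5850.
Truncating gives code 10476.

10476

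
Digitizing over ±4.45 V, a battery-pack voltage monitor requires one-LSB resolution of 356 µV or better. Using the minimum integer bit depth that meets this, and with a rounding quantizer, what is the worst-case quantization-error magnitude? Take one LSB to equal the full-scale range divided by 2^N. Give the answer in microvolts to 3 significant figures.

Range = 4.45 − (-4.45) = 8.9 V.
Required number of levels: 8.9/356 µV = 25000; smallest N with 2^N ≥ that is 15.
One LSB is 8.9 V / 32768 = 271.61 µV.
Half an LSB is 136 µV.

136 µV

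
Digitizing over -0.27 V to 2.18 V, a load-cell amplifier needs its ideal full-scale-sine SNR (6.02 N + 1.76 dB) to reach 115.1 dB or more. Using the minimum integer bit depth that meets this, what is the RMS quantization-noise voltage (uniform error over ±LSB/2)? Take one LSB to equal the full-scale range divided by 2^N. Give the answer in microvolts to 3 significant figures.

1.35 µV

Span: 2.18 V − (-0.27 V) = 2.45 V.
Required N = ⌈(115.1 − 1.76)/6.02⌉ = ⌈18.827⌉ = 19.
LSB = 2.45 V ÷ 2^19 = 2.45/524288 V = 4.6730 µV.
RMS noise = LSB/√12 = 1.35 µV.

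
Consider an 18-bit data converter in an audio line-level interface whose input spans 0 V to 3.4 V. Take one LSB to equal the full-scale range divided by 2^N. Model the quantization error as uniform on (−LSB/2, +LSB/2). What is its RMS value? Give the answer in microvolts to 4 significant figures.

Full-scale range = 3.4 V.
One LSB is 3.4 V / 262144 = 12.9700 µV.
V_rms = LSB/√12 = 12.9700 µV / √12 = 3.744 µV.

3.744 µV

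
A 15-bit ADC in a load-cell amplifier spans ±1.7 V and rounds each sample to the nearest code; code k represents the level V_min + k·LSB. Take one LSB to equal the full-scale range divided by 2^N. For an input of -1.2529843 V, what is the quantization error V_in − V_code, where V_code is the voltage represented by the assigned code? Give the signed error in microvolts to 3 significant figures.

The full-scale span is 1.7 − (-1.7) = 3.4 V. LSB = 3.4 V / 2^15 ≈ 103.8 µV.
(-1.2529843 − (-1.7)) / LSB = 0.4470157 × 32768/3.4 = 4308.1795. Nearest integer: k = 4308.
Reconstructed level: -1.7 + 4308 × 3.4/32768 V = -1.2530029297 V.
Error = V_in − V_code = -1.2529843 − (-1.2530029297) = +18.6 µV.

+18.6 µV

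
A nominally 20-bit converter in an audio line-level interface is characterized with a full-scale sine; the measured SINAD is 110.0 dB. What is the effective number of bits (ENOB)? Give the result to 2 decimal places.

17.98 bits

ENOB = (SINAD − 1.76) / 6.02 = (110.0 − 1.76) / 6.02 = 108.24 / 6.02 = 17.9801.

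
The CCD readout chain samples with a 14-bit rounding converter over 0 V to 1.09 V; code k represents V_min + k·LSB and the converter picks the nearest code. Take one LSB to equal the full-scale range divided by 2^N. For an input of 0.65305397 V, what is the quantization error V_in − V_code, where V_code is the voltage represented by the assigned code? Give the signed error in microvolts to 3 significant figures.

+12.0 µV

Range is 1.09 V. LSB = 1.09 V / 2^14 ≈ 66.53 µV.
Position in LSBs: (0.65305397 − (0)) × 16384/1.09 = 9816.1800; rounding gives k = 9816.
V_code = 0 + (9816/16384) × 1.09 = 0.65304199219 V.
V_in − V_code = 0.65305397 − (0.65304199219) = +12.0 µV.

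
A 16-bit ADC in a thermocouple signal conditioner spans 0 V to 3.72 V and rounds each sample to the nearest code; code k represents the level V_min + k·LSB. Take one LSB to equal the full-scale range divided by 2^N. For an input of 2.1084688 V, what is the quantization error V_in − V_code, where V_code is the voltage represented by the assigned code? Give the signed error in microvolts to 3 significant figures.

+18.5 µV

V_FS = 3.72 V. LSB = 3.72 V / 2^16 ≈ 56.76 µV.
(V_in − V_min)/LSB = (2.1084688 − (0)) × 65536/3.72 = 37145.3256 → nearest code k = 37145.
V_code = 0 + (37145/65536) × 3.72 = 2.1084503174 V.
Error = V_in − V_code = 2.1084688 − (2.1084503174) = +18.5 µV.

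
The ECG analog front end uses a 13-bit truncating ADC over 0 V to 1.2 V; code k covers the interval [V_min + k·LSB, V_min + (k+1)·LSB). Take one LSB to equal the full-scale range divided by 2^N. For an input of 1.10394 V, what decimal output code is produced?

7536

Span = 1.2 V. LSB = 1.2 V / 2^13 ≈ 146.5 µV.
(V_in − V_min) × 2^13/range = (1.10394 − (0)) × 8192/1.2 = 7536.230.
Floor → code = 7536.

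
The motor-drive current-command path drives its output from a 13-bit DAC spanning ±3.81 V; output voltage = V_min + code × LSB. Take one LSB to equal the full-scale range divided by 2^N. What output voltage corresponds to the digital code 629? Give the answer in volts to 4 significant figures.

Full-scale range = 3.81 V − (-3.81 V) = 7.62 V. LSB = 7.62 V / 2^13.
V_out = V_min + code × LSB = -3.81 V + 629 × 7.62 V / 8192
      = -3.81 + 0.585081 = -3.22492 V.

-3.225 V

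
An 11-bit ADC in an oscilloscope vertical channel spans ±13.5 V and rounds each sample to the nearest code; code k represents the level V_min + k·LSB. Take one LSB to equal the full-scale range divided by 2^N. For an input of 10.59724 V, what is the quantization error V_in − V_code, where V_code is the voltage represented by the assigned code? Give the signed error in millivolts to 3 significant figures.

−2.37 mV

Range = 13.5 − (-13.5) = 27 V. LSB = 27 V / 2^11 ≈ 13.18 mV.
(V_in − V_min)/LSB = (10.59724 − (-13.5)) × 2048/27 = 1827.8203 → nearest code k = 1828.
Reconstructed level: -13.5 + 1828 × 27/2048 V = 10.59960938 V.
Error = V_in − V_code = 10.59724 − (10.59960938) = −2.37 mV.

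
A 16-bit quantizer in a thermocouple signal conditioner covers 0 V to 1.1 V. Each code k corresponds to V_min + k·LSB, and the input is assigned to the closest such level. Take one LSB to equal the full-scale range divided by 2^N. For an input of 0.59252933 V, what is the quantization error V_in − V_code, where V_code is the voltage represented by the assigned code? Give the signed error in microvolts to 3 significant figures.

−3.02 µV

V_FS = 1.1 V. LSB = 1.1 V / 2^16 ≈ 16.78 µV.
(V_in − V_min)/LSB = (0.59252933 − (0)) × 65536/1.1 = 35301.8202 → nearest code k = 35302.
V_code = V_min + k × range/2^16 = 0 + 35302 × 1.1/65536 = 0.59253234863 V.
Error = V_in − V_code = 0.59252933 − (0.59253234863) = −3.02 µV.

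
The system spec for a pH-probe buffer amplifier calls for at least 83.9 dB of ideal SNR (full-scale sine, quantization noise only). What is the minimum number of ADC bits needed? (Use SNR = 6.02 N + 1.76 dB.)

14 bits

Solving 6.02 N ≥ 83.9 − 1.76: N ≥ 13.645. Round up → N = 14.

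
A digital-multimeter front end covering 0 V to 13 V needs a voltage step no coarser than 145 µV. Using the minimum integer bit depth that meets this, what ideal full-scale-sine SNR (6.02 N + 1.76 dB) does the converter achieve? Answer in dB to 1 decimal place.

104.1 dB

V_FS = 13 V.
Need 2^N ≥ 13 V / 145 µV = 89660 → N_min = 17.
Ideal SNR at N = 17: 6.02·17 + 1.76 = 104.1 dB.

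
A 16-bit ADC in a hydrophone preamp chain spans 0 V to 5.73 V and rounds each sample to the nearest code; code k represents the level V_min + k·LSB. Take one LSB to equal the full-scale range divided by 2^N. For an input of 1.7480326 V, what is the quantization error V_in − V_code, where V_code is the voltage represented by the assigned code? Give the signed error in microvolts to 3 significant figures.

Full-scale range = 5.73 V. LSB = 5.73 V / 2^16 ≈ 87.43 µV.
Position in LSBs: (1.7480326 − (0)) × 65536/5.73 = 19992.8559; rounding gives k = 19993.
V_code = 0 + (19993/65536) × 5.73 = 1.7480451965 V.
V_in − V_code = 1.7480326 − (1.7480451965) = −12.6 µV.

−12.6 µV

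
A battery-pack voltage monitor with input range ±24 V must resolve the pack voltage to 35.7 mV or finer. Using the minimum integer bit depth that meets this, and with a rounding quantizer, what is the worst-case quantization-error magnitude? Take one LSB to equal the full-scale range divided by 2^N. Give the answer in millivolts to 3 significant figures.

11.7 mV

Full-scale range = 24 V − (-24 V) = 48 V.
48 V / 35.7 mV = 1345. Since 2^10 = 1024 and 2^11 = 2048, N = 11.
LSB = 48 V ÷ 2^11 = 48/2048 V = 23.438 mV.
Half an LSB is 11.7 mV.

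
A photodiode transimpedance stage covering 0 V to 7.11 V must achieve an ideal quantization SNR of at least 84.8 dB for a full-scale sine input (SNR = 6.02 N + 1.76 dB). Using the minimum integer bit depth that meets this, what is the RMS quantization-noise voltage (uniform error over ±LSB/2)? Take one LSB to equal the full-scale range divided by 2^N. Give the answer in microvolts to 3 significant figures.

Full-scale range = 7.11 V.
Required N = ⌈(84.8 − 1.76)/6.02⌉ = ⌈13.794⌉ = 14.
Step size = 7.11/16384 V = 433.96 µV.
RMS noise = LSB/√12 = 125 µV.

125 µV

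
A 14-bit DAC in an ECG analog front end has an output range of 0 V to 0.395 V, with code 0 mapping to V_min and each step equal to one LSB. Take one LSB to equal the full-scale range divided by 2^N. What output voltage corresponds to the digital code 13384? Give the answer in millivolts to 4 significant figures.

322.7 mV

V_FS = 0.395 V. LSB = 0.395 V / 2^14.
V_out = 0 + 13384 × (0.395/16384) V
      = 0 + 0.322673 = 0.322673 V.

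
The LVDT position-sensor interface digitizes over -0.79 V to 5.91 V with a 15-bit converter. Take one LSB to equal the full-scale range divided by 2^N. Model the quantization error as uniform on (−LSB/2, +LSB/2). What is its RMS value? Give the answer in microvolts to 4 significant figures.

Range = 5.91 − (-0.79) = 6.7 V.
LSB = 6.7 V ÷ 2^15 = 6.7/32768 V = 204.468 µV.
V_rms = LSB/√12 = 204.468 µV / √12 = 59.02 µV.

59.02 µV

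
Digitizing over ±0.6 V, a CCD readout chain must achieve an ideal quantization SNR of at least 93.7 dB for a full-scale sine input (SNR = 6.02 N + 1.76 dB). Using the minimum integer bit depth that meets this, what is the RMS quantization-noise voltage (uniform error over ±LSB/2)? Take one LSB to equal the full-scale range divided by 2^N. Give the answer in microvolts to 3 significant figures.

Range = 0.6 − (-0.6) = 1.2 V.
Solving 6.02 N ≥ 93.7 − 1.76: N ≥ 15.272. Round up → N = 16.
LSB = 1.2 V / 2^16 = 18.311 µV.
V_rms = LSB/√12 = 5.29 µV.

5.29 µV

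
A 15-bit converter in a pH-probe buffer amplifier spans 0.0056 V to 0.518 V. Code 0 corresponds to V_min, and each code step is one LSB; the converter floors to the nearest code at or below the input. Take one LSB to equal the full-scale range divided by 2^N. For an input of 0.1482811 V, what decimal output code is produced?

The full-scale span is 0.518 − (0.0056) = 0.5124 V. LSB = 0.5124 V / 2^15 ≈ 15.64 µV.
V_in − V_min = 0.1482811 − (0.0056) = 0.1426811 V.
Divide by LSB: 0.1426811 × 32768/0.5124 = 9124.4619.
Truncating gives code 9124.

9124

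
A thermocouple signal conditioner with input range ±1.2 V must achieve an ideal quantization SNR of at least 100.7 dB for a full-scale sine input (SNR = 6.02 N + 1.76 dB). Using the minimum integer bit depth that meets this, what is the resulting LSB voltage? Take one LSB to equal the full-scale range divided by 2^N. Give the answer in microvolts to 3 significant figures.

The full-scale span is 1.2 − (-1.2) = 2.4 V.
6.02 N + 1.76 ≥ 100.7 gives N ≥ 16.435, so the minimum integer is 17.
LSB = 2.4 V ÷ 2^17 = 2.4/131072 V = 18.3 µV.

18.3 µV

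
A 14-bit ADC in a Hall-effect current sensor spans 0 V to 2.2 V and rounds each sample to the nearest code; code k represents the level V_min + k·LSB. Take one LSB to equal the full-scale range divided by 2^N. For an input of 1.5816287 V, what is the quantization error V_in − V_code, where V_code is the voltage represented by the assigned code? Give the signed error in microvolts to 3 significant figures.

Full-scale range = 2.2 V. LSB = 2.2 V / 2^14 ≈ 134.3 µV.
(V_in − V_min)/LSB = (1.5816287 − (0)) × 16384/2.2 = 11778.8203 → nearest code k = 11779.
V_code = 0 + (11779/16384) × 2.2 = 1.5816528320 V.
Error = V_in − V_code = 1.5816287 − (1.5816528320) = −24.1 µV.

−24.1 µV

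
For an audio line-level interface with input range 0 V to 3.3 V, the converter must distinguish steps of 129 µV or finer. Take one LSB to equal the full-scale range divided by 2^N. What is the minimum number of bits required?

15 bits

Span = 3.3 V.
Levels needed ≥ 3.3/129 µV = 25580. 2^15 = 32768 suffices, so N_min = 15.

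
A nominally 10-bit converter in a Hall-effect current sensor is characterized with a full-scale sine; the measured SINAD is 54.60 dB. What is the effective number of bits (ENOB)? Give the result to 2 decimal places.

ENOB = (54.60 − 1.76)/6.02 = 8.7774 bits.

8.78 bits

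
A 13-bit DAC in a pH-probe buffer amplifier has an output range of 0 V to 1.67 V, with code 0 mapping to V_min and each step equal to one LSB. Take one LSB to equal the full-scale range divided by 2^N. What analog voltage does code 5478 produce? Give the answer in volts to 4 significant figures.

1.117 V

Span = 1.67 V. LSB = 1.67 V / 2^13.
Output = V_min + (5478/8192) × range = 0 + 0.668701 × 1.67 V
      = 0 + 1.11673 = 1.11673 V.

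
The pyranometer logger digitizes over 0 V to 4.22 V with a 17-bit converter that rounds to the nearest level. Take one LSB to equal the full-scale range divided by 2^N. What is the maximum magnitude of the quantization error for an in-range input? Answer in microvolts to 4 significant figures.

16.10 µV

V_FS = 4.22 V.
LSB = 4.22 V / 2^17 = 32.1960 µV.
|e|_max = LSB/2 = 16.10 µV.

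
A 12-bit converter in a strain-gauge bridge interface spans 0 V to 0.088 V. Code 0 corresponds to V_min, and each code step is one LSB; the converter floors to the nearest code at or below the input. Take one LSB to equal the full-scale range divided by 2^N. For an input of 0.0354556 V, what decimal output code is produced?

1650

Span = 0.088 V. LSB = 0.088 V / 2^12 ≈ 21.48 µV.
code = ⌊(V_in − V_min)/LSB⌋ = ⌊(V_in − V_min) × 2^12 / range⌋
     = ⌊(0.0354556 − (0)) × 4096 / 0.088⌋ = ⌊0.0354556 × 4096/0.088⌋
     = ⌊1650.297⌋ = 1650.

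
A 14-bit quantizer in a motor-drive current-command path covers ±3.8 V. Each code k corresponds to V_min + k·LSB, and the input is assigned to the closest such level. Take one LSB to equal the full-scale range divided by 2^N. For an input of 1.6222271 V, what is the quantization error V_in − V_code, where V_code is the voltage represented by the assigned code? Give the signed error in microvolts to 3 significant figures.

+83.5 µV

Span: 3.8 V − (-3.8 V) = 7.6 V. LSB = 7.6 V / 2^14 ≈ 463.9 µV.
(V_in − V_min)/LSB = (1.6222271 − (-3.8)) × 16384/7.6 = 11689.1801 → nearest code k = 11689.
V_code = V_min + k × range/2^14 = -3.8 + 11689 × 7.6/16384 = 1.6221435547 V.
Error = V_in − V_code = 1.6222271 − (1.6221435547) = +83.5 µV.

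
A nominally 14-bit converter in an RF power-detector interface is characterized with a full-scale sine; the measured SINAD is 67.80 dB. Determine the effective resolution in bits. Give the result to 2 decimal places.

ENOB = (SINAD − 1.76) / 6.02 = (67.80 − 1.76) / 6.02 = 66.04 / 6.02 = 10.9701.

10.97 bits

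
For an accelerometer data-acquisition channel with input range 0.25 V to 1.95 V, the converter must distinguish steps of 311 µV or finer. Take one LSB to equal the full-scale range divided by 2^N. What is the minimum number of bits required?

Full-scale range = 1.95 V − (0.25 V) = 1.7 V.
1.7 V / 311 µV = 5466. Since 2^12 = 4096 and 2^13 = 8192, N = 13.

13 bits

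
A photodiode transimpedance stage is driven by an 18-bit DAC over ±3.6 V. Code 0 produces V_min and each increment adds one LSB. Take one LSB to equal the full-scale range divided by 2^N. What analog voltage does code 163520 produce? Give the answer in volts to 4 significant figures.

0.8912 V

The full-scale span is 3.6 − (-3.6) = 7.2 V. LSB = 7.2 V / 2^18.
Output = V_min + (163520/262144) × range = -3.6 + 0.623779 × 7.2 V
      = -3.6 V + 4.49121 V = 0.891211 V.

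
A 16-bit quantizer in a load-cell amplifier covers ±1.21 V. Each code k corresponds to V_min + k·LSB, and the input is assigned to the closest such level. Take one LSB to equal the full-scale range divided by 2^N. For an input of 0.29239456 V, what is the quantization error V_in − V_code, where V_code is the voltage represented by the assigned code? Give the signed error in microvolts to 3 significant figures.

Span: 1.21 V − (-1.21 V) = 2.42 V. LSB = 2.42 V / 2^16 ≈ 36.93 µV.
(V_in − V_min)/LSB = (0.29239456 − (-1.21)) × 65536/2.42 = 40686.3347 → nearest code k = 40686.
V_code = V_min + k × range/2^16 = -1.21 + 40686 × 2.42/65536 = 0.29238220215 V.
Error = V_in − V_code = 0.29239456 − (0.29238220215) = +12.4 µV.

+12.4 µV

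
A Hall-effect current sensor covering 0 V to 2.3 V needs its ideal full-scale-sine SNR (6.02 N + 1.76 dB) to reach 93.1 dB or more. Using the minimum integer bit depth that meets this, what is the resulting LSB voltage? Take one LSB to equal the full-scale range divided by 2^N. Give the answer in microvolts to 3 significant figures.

35.1 µV

Span = 2.3 V.
Required N = ⌈(93.1 − 1.76)/6.02⌉ = ⌈15.173⌉ = 16.
One LSB is 2.3 V / 65536 = 35.1 µV.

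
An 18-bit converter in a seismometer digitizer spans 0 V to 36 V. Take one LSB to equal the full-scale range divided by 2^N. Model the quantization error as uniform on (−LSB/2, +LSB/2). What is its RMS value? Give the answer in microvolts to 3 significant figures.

39.6 µV

Span = 36 V.
LSB = 36 V ÷ 2^18 = 36/262144 V = 137.33 µV.
For a uniform distribution on [−LSB/2, +LSB/2], V_rms = LSB/√12 = 137.33 µV/3.4641 = 39.6 µV.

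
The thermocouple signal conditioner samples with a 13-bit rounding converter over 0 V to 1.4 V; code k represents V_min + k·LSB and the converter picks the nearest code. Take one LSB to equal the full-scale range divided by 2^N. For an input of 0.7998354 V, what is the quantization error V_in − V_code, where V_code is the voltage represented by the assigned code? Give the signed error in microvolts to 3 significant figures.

+30.7 µV

Full-scale range = 1.4 V. LSB = 1.4 V / 2^13 ≈ 170.9 µV.
(V_in − V_min)/LSB = (0.7998354 − (0)) × 8192/1.4 = 4680.1797 → nearest code k = 4680.
V_code = 0 + (4680/8192) × 1.4 = 0.7998046875 V.
e = 0.7998354 − (0.7998046875) = +30.7 µV.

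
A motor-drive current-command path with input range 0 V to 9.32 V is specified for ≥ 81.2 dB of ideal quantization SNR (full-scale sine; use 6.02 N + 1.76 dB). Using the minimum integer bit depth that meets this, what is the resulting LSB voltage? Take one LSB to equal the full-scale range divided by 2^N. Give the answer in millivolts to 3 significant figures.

0.569 mV

Span = 9.32 V.
N ≥ (81.2 − 1.76)/6.02 = 13.196 → N_min = 14.
One LSB is 9.32 V / 16384 = 0.569 mV.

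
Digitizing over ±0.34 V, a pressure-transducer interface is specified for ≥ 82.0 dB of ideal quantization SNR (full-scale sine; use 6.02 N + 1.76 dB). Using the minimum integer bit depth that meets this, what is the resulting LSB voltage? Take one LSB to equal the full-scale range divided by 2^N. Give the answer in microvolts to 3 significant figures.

41.5 µV

Span: 0.34 V − (-0.34 V) = 0.68 V.
Solving 6.02 N ≥ 82.0 − 1.76: N ≥ 13.329. Round up → N = 14.
Step size = 0.68/16384 V = 41.5 µV.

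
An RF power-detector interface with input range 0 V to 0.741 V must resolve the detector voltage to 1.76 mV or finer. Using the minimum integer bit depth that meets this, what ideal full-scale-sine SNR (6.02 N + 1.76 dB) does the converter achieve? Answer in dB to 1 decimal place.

55.9 dB

Full-scale range = 0.741 V.
Required number of levels: 0.741/1.76 mV = 421.02; smallest N with 2^N ≥ that is 9.
SNR = 6.02 × 9 + 1.76 = 55.94 dB.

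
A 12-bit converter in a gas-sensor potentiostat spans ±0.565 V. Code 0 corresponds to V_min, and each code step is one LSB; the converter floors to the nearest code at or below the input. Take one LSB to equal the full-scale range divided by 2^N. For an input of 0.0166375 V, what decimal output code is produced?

Range = 0.565 − (-0.565) = 1.13 V. LSB = 1.13 V / 2^12 ≈ 275.9 µV.
(V_in − V_min) × 2^12/range = (0.0166375 − (-0.565)) × 4096/1.13 = 2108.307.
Floor → code = 2108.

2108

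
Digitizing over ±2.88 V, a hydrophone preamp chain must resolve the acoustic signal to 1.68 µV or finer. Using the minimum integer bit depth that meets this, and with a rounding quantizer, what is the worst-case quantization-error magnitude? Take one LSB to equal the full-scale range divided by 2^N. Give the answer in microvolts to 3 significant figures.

Range = 2.88 − (-2.88) = 5.76 V.
Need 2^N ≥ 5.76 V / 1.68 µV = 3.429e6 → N_min = 22.
LSB = 5.76 V ÷ 2^22 = 5.76/4194304 V = 1.3733 µV.
|e|_max = LSB/2 = 0.687 µV.

0.687 µV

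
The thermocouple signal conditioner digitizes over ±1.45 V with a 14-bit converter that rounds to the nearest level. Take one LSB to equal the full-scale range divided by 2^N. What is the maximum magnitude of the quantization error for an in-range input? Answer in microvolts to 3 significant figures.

88.5 µV

The full-scale span is 1.45 − (-1.45) = 2.9 V.
Step size = 2.9/16384 V = 177.00 µV.
|e|_max = LSB/2 = 88.5 µV.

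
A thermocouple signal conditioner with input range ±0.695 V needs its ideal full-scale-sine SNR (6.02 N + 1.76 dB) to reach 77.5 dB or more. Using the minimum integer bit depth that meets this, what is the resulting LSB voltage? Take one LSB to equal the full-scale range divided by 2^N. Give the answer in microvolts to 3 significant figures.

Range = 0.695 − (-0.695) = 1.39 V.
Required N = ⌈(77.5 − 1.76)/6.02⌉ = ⌈12.581⌉ = 13.
Step size = 1.39/8192 V = 170 µV.

170 µV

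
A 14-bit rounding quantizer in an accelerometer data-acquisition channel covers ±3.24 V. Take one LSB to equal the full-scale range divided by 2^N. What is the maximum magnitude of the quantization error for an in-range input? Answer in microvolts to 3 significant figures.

198 µV

Span: 3.24 V − (-3.24 V) = 6.48 V.
One LSB is 6.48 V / 16384 = 395.51 µV.
A rounding quantizer has |error| ≤ LSB/2 = 198 µV.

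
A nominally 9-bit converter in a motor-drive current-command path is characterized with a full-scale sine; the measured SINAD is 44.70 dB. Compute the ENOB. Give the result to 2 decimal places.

7.13 bits

ENOB = (SINAD − 1.76) / 6.02 = (44.70 − 1.76) / 6.02 = 42.94 / 6.02 = 7.1329.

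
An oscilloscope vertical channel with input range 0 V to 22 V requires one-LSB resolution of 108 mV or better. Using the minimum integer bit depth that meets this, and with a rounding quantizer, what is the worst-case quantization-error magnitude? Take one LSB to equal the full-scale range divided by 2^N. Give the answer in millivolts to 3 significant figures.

43.0 mV

Range is 22 V.
Levels needed ≥ 22/108 mV = 203.7. 2^8 = 256 suffices, so N_min = 8.
LSB = 22 V / 2^8 = 85.938 mV.
Half an LSB is 43.0 mV.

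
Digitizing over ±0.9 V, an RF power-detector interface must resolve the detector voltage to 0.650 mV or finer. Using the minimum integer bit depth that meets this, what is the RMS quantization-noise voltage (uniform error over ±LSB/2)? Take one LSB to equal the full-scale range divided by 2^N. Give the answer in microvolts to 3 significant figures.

127 µV

The full-scale span is 0.9 − (-0.9) = 1.8 V.
Need 2^N ≥ 1.8 V / 0.650 mV = 2769 → N_min = 12.
LSB = 1.8 V / 2^12 = 439.45 µV.
V_rms = LSB/√12 = 127 µV.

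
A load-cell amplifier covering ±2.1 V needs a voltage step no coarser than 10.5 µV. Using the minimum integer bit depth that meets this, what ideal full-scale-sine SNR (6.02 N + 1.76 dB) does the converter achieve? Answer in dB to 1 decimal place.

Range = 2.1 − (-2.1) = 4.2 V.
4.2 V / 10.5 µV = 400000. Since 2^18 = 262144 and 2^19 = 524288, N = 19.
6.02(19) + 1.76 = 116.14 dB.

116.1 dB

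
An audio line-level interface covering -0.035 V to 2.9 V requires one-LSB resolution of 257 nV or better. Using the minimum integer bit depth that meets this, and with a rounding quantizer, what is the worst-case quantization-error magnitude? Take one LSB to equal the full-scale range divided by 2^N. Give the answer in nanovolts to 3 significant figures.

Span: 2.9 V − (-0.035 V) = 2.935 V.
2.935 V / 257 nV = 1.142e7. Since 2^23 = 8388608 and 2^24 = 16777216, N = 24.
LSB = 2.935 V / 2^24 = 174.94 nV.
|e|_max = LSB/2 = 87.5 nV.

87.5 nV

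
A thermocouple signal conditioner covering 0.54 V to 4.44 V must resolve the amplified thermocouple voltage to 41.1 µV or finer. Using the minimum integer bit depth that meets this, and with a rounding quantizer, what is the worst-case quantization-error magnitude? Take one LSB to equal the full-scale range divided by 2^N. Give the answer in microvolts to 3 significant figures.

Full-scale range = 4.44 V − (0.54 V) = 3.9 V.
3.9 V / 41.1 µV = 94890. Since 2^16 = 65536 and 2^17 = 131072, N = 17.
Step size = 3.9/131072 V = 29.755 µV.
|e|_max = LSB/2 = 14.9 µV.

14.9 µV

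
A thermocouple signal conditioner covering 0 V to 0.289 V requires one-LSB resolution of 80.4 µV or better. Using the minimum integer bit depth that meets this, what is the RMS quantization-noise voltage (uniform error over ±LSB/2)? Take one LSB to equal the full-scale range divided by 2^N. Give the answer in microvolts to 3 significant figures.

20.4 µV

Full-scale range = 0.289 V.
Levels needed ≥ 0.289/80.4 µV = 3595. 2^12 = 4096 suffices, so N_min = 12.
One LSB is 0.289 V / 4096 = 70.557 µV.
σ_q = LSB/√12 = 70.557 µV/3.4641 = 20.4 µV.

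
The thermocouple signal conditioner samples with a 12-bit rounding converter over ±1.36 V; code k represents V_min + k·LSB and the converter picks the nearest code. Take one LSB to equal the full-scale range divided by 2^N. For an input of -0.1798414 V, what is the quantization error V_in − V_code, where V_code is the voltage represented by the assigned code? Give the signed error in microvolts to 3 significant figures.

+120 µV

Span: 1.36 V − (-1.36 V) = 2.72 V. LSB = 2.72 V / 2^12 ≈ 0.6641 mV.
Position in LSBs: (-0.1798414 − (-1.36)) × 4096/2.72 = 1777.1800; rounding gives k = 1777.
V_code = -1.36 + (1777/4096) × 2.72 = -0.1799609375 V.
Error = V_in − V_code = -0.1798414 − (-0.1799609375) = +120 µV.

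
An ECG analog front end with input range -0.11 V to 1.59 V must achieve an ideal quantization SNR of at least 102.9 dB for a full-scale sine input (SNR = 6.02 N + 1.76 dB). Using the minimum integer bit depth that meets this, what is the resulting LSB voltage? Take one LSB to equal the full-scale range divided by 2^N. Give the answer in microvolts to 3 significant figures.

Full-scale range = 1.59 V − (-0.11 V) = 1.7 V.
N ≥ (102.9 − 1.76)/6.02 = 16.801 → N_min = 17.
LSB = 1.7 V / 2^17 = 13.0 µV.

13.0 µV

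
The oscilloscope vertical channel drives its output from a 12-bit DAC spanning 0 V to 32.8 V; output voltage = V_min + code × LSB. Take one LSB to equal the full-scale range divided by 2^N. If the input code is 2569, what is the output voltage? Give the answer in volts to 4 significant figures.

20.57 V

V_FS = 32.8 V. LSB = 32.8 V / 2^12.
V_out = 0 + 2569 × (32.8/4096) V
      = 0 + 20.5721 = 20.5721 V.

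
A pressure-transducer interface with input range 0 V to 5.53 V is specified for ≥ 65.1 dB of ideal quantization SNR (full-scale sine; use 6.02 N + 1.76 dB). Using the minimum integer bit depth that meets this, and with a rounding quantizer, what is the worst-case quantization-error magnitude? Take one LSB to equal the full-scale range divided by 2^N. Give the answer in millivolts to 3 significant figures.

Range is 5.53 V.
Required N = ⌈(65.1 − 1.76)/6.02⌉ = ⌈10.522⌉ = 11.
LSB = 5.53 V / 2^11 = 2.7002 mV.
Half an LSB is 1.35 mV.

1.35 mV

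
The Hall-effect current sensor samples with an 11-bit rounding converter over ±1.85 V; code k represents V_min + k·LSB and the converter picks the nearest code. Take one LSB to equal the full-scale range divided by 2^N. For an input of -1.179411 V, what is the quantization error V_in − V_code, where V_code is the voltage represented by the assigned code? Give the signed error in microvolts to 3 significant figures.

The full-scale span is 1.85 − (-1.85) = 3.7 V. LSB = 3.7 V / 2^11 ≈ 1.807 mV.
Position in LSBs: (-1.179411 − (-1.85)) × 2048/3.7 = 371.1801; rounding gives k = 371.
Reconstructed level: -1.85 + 371 × 3.7/2048 V = -1.179736328 V.
Error = V_in − V_code = -1.179411 − (-1.179736328) = +325 µV.

+325 µV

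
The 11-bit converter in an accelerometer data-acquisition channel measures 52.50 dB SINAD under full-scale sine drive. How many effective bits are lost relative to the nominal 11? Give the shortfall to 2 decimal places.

Effective bits = (52.50 − 1.76)/6.02 = 8.4286.
11 − 8.4286 = 2.57 bits below nominal.

2.57 bits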